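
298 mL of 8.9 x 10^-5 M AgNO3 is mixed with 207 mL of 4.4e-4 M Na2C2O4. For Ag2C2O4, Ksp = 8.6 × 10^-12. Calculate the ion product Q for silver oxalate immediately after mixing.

Total volume = 298 + 207 = 505 mL.
[Ag^+] = 8.9 × 10^-5 × (298/505) = 5.25 x 10^-5 M
[C2O4^2-] = 4.4 x 10^-4 × (207/505) = 1.80 × 10^-4 M
Ag2C2O4(s) ⇌ 2 Ag^+ + C2O4^2-, so Q = [Ag^+]^2[C2O4^2-]
Q = (5.25 × 10^-5)^2(1.80 × 10^-4) = 5.0 x 10^-13
Q < Ksp, so no precipitate of Ag2C2O4 forms.

Q = 5.0 × 10^-13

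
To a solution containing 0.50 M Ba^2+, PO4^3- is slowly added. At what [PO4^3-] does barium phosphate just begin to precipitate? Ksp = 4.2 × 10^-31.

Ba3(PO4)2(s) ⇌ 3 Ba^2+(aq) + 2 PO4^3-(aq)
Ksp = [Ba^2+]^3[PO4^3-]^2
Precipitation begins when Q = Ksp. With [Ba^2+] = 0.50 M:
4.2 × 10^-31 = (0.50)^3 × [PO4^3-]^2
[PO4^3-] = (4.2 × 10^-31 / 1.25 x 10^-1)^(1/2) = 1.8 x 10^-15 M

[PO4^3-] = 1.8 x 10^-15 M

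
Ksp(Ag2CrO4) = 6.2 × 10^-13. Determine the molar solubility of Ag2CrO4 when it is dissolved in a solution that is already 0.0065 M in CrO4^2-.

s = 4.9 × 10^-6 M

Ag2CrO4(s) ⇌ 2 Ag^+(aq) + CrO4^2-(aq)
Ksp = [Ag^+]^2[CrO4^2-]
Let s be the molar solubility in this solution. [Ag^+] = 2s, [CrO4^2-] = 0.0065 + s ≈ 0.0065 (since the CrO4^2- already present dominates).
Ksp ≈ (2s)^2 × 0.0065
s = 4.9 × 10^-6 M
Check: s = 4.9 × 10^-6 ≪ 0.0065, so the approximation is valid.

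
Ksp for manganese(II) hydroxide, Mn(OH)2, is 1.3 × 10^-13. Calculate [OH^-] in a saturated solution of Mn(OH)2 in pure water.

[OH^-] ≈ 6.4e-5 M

Mn(OH)2(s) ⇌ Mn^2+ + 2 OH^-
Ksp = [Mn^2+][OH^-]^2
With molar solubility s: [Mn^2+] = s, [OH^-] = 2s.
Ksp = s(2s)^2 = 4s^3
s^3 = 1.3 × 10^-13 / 4, so s = 3.19 x 10^-5 M
[OH^-] = 2s = 6.4 × 10^-5 M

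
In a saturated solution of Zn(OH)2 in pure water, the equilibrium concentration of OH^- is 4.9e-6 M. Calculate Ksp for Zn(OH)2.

Zn(OH)2(s) ⇌ Zn^2+(aq) + 2 OH^-(aq)
Stoichiometry gives [Zn^2+] = (1/2)[OH^-] = 2.45 × 10^-6 M.
Ksp = [Zn^2+][OH^-]^2
Ksp = 2.45 × 10^-6 × (4.9 × 10^-6)^2 = 5.9 × 10^-17

5.9e-17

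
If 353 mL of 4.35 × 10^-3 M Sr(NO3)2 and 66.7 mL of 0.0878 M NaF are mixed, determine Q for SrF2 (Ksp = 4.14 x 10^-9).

Q ≈ 7.12e-7

Total volume = 353 + 66.7 = 419.7 mL.
[Sr^2+] = 4.35 × 10^-3 × (353/419.7) = 3.659 × 10^-3 M
[F^-] = 8.78 × 10^-2 × (66.7/419.7) = 1.395 × 10^-2 M
SrF2(s) <=> Sr^2+ + 2 F^-, so Q = [Sr^2+][F^-]^2
Q = (3.659 × 10^-3)(1.395 x 10^-2)^2 = 7.12 x 10^-7
Q > Ksp, so SrF2 will precipitate.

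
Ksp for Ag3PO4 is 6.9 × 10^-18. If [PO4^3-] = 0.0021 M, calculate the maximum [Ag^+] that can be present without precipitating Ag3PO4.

1.5 × 10^-5 M

Ag3PO4(s) <=> 3 Ag^+ + PO4^3-
Ksp = [Ag^+]^3[PO4^3-]
Precipitation begins when Q = Ksp. With [PO4^3-] = 0.0021 M:
6.9 × 10^-18 = (0.0021) × [Ag^+]^3
[Ag^+] = (6.9 × 10^-18 / 2.1 × 10^-3)^(1/3) = 1.5 × 10^-5 M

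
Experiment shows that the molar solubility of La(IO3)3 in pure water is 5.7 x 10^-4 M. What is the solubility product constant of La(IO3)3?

2.9 × 10^-12

La(IO3)3(s) ⇌ La^3+ + 3 IO3^-
With molar solubility s: [La^3+] = s, [IO3^-] = 3s.
Ksp = [La^3+][IO3^-]^3
Ksp = s(3s)^3 = 27s^4
Ksp = 27 × (5.7 x 10^-4)^4 = 2.9 × 10^-12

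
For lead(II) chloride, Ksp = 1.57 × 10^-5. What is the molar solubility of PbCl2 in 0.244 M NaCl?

PbCl2(s) <=> Pb^2+ + 2 Cl^-
Ksp = [Pb^2+][Cl^-]^2
If s mol/L dissolves here, [Pb^2+] = s, [Cl^-] = 0.244 + 2s ≈ 0.244 (common-ion effect: Cl^- is already 0.244 M).
Ksp ≈ s × (0.244)^2
s = 2.64 × 10^-4 M
Check: 2s = 5.3 x 10^-4 ≪ 0.244, so the approximation is valid.

s ≈ 2.64e-4 M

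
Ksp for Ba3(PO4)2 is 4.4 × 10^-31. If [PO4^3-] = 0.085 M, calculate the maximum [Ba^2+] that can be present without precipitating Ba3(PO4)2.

[Ba^2+] ≈ 3.9e-10 M

Ba3(PO4)2(s) ⇌ 3 Ba^2+(aq) + 2 PO4^3-(aq)
Ksp = [Ba^2+]^3[PO4^3-]^2
Precipitation begins when Q = Ksp. With [PO4^3-] = 0.085 M:
4.4 × 10^-31 = (0.085)^2 × [Ba^2+]^3
[Ba^2+] = (4.4 × 10^-31 / 7.23 × 10^-3)^(1/3) = 3.9 × 10^-10 M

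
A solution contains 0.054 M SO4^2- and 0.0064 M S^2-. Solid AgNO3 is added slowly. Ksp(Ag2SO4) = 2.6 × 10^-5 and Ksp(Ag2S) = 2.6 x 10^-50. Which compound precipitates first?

Ag2S

Each salt begins to precipitate when Q = Ksp, i.e. when [Ag^+] reaches its threshold.
For Ag2SO4: 2.6 × 10^-5 = 0.054 × [Ag^+]^2  ⇒  [Ag^+] = 2.2 × 10^-2 M.
For Ag2S: 2.6 x 10^-50 = 0.0064 × [Ag^+]^2  ⇒  [Ag^+] = 2.0 × 10^-24 M.
The salt with the lower threshold [Ag^+] precipitates first: Ag2S.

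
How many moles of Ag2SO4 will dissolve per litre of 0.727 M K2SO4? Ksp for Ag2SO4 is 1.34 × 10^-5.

s = 2.15 × 10^-3 M

Ag2SO4(s) ⇌ 2 Ag^+(aq) + SO4^2-(aq)
Ksp = [Ag^+]^2[SO4^2-]
If s mol/L dissolves here, [Ag^+] = 2s, [SO4^2-] = 0.727 + s ≈ 0.727 (since SO4^2- from K2SO4 dominates).
Ksp ≈ (2s)^2 × 0.727
s = 2.15 × 10^-3 M
Check: s = 2.1 x 10^-3 ≪ 0.727, so the approximation is valid.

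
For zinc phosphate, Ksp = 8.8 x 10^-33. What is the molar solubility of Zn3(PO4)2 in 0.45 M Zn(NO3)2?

Zn3(PO4)2(s) ⇌ 3 Zn^2+(aq) + 2 PO4^3-(aq)
Ksp = [Zn^2+]^3[PO4^3-]^2
Let s be the molar solubility in this solution. [Zn^2+] = 0.45 + 3s ≈ 0.45, [PO4^3-] = 2s (common-ion effect: Zn^2+ is already 0.45 M).
Ksp ≈ (0.45)^3 × (2s)^2
s = 1.6 × 10^-16 M
Check: 3s = 4.7 × 10^-16 ≪ 0.45, so the approximation is valid.

1.6e-16 M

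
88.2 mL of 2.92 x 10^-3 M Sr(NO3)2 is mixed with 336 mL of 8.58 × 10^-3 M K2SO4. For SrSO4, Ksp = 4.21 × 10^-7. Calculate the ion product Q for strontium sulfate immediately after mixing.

4.13 x 10^-6

Total volume = 88.2 + 336 = 424.2 mL.
[Sr^2+] = 2.92 x 10^-3 × (88.2/424.2) = 6.071 × 10^-4 M
[SO4^2-] = 8.58 × 10^-3 × (336/424.2) = 6.796 × 10^-3 M
SrSO4(s) <=> Sr^2+ + SO4^2-, so Q = [Sr^2+][SO4^2-]
Q = (6.071 x 10^-4)(6.796 × 10^-3) = 4.13 × 10^-6
Q > Ksp, so SrSO4 will precipitate.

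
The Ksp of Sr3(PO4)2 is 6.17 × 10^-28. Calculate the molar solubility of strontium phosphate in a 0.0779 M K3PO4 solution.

Sr3(PO4)2(s) ⇌ 3 Sr^2+ + 2 PO4^3-
Ksp = [Sr^2+]^3[PO4^3-]^2
If s mol/L dissolves here, [Sr^2+] = 3s, [PO4^3-] = 0.0779 + 2s ≈ 0.0779 (Ksp is small, so little additional dissolves).
Ksp ≈ (3s)^3 × (0.0779)^2
s = 1.56 x 10^-9 M
Check: 2s = 3.1 × 10^-9 ≪ 0.0779, so the approximation is valid.

s = 1.56 × 10^-9 M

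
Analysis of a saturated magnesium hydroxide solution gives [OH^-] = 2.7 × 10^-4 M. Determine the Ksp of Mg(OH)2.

Mg(OH)2(s) <=> Mg^2+ + 2 OH^-
Stoichiometry gives [Mg^2+] = (1/2)[OH^-] = 1.35 × 10^-4 M.
Ksp = [Mg^2+][OH^-]^2
Ksp = 1.35 x 10^-4 × (2.7 × 10^-4)^2 = 9.8 × 10^-12

9.8 × 10^-12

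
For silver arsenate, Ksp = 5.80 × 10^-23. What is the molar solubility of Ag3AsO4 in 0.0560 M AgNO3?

3.30e-19 M

Ag3AsO4(s) <=> 3 Ag^+(aq) + AsO4^3-(aq)
Ksp = [Ag^+]^3[AsO4^3-]
Let s be the molar solubility in this solution. [Ag^+] = 0.0560 + 3s ≈ 0.0560, [AsO4^3-] = s (Ksp is small, so little additional dissolves).
Ksp ≈ (0.0560)^3 × s
s = 3.30 x 10^-19 M
Check: 3s = 9.9 × 10^-19 ≪ 0.0560, so the approximation is valid.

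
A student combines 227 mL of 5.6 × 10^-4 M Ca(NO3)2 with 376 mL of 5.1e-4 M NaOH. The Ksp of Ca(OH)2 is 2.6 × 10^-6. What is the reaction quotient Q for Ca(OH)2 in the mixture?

Total volume = 227 + 376 = 603 mL.
[Ca^2+] = 5.6 × 10^-4 × (227/603) = 2.11 × 10^-4 M
[OH^-] = 5.1 x 10^-4 × (376/603) = 3.18 × 10^-4 M
Ca(OH)2(s) ⇌ Ca^2+(aq) + 2 OH^-(aq), so Q = [Ca^2+][OH^-]^2
Q = (2.11 × 10^-4)(3.18 × 10^-4)^2 = 2.1 × 10^-11
Q < Ksp, so no precipitate of Ca(OH)2 forms.

Q = 2.1e-11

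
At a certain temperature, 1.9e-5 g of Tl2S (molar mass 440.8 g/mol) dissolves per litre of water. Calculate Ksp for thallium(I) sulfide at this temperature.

Ksp = 3.2e-22

Molar solubility s = (1.9 × 10^-5 g/L) / (440.8 g/mol) = 4.31 × 10^-8 M.
Tl2S(s) <=> 2 Tl^+(aq) + S^2-(aq)
With molar solubility s: [Tl^+] = 2s, [S^2-] = s.
Ksp = [Tl^+]^2[S^2-]
Ksp = (2s)^2s = 4s^3
Ksp = 4 × (4.31 × 10^-8)^3 = 3.2 x 10^-22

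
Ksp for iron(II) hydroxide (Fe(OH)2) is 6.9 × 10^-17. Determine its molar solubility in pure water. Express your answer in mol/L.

Fe(OH)2(s) ⇌ Fe^2+(aq) + 2 OH^-(aq)
Ksp = [Fe^2+][OH^-]^2
With molar solubility s: [Fe^2+] = s, [OH^-] = 2s.
Substituting: Ksp = s(2s)^2 = 4s^3
s = (6.9 × 10^-17 / 4)^(1/3) = 2.6 x 10^-6 M

2.6e-6 M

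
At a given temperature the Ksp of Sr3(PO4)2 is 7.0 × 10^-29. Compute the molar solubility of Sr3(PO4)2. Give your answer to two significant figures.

Sr3(PO4)2(s) ⇌ 3 Sr^2+(aq) + 2 PO4^3-(aq)
Ksp = [Sr^2+]^3[PO4^3-]^2
If s mol/L of Sr3(PO4)2 dissolves, [Sr^2+] = 3s and [PO4^3-] = 2s.
Ksp = (3s)^3(2s)^2 = 108s^5
s^5 = 7.0 × 10^-29 / 108, so s = 9.2 × 10^-7 M

s = 9.2e-7 M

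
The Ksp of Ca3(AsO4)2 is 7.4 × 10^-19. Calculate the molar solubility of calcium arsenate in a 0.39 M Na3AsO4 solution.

s = 5.6 x 10^-7 M

Ca3(AsO4)2(s) ⇌ 3 Ca^2+(aq) + 2 AsO4^3-(aq)
Ksp = [Ca^2+]^3[AsO4^3-]^2
Let s be the molar solubility in this solution. [Ca^2+] = 3s, [AsO4^3-] = 0.39 + 2s ≈ 0.39 (Ksp is small, so little additional dissolves).
Ksp ≈ (3s)^3 × (0.39)^2
s = 5.6 × 10^-7 M
Check: 2s = 1.1 × 10^-6 ≪ 0.39, so the approximation is valid.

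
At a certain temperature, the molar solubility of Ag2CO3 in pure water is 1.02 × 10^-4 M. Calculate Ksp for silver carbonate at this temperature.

4.24e-12

Ag2CO3(s) <=> 2 Ag^+ + CO3^2-
With molar solubility s: [Ag^+] = 2s, [CO3^2-] = s.
Ksp = [Ag^+]^2[CO3^2-]
Substituting: Ksp = (2s)^2s = 4s^3
Ksp = 4 × (1.02 x 10^-4)^3 = 4.24 × 10^-12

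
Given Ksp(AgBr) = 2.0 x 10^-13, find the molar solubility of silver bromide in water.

s ≈ 4.5 x 10^-7 M

AgBr(s) ⇌ Ag^+ + Br^-
Ksp = [Ag^+][Br^-]
Let s = molar solubility. Then [Ag^+] = s and [Br^-] = s.
Ksp = (s)(s) = s^2
s = (2.0 x 10^-13)^(1/2) = 4.5 x 10^-7 M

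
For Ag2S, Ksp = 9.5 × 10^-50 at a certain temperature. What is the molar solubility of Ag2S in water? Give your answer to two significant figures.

s ≈ 2.9 x 10^-17 M

Ag2S(s) ⇌ 2 Ag^+ + S^2-
Ksp = [Ag^+]^2[S^2-]
If s mol/L of Ag2S dissolves, [Ag^+] = 2s and [S^2-] = s.
So Ksp = (2s)^2 × s = 4s^3
s^3 = 9.5 × 10^-50 / 4, so s = 2.9 × 10^-17 M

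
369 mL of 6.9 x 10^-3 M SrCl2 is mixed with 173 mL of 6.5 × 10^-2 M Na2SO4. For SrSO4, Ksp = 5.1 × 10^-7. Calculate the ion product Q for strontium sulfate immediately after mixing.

Q ≈ 9.7 x 10^-5

Total volume = 369 + 173 = 542 mL.
[Sr^2+] = 6.9 × 10^-3 × (369/542) = 4.70 × 10^-3 M
[SO4^2-] = 6.5 × 10^-2 × (173/542) = 2.07 x 10^-2 M
SrSO4(s) <=> Sr^2+(aq) + SO4^2-(aq), so Q = [Sr^2+][SO4^2-]
Q = (4.70 x 10^-3)(2.07 × 10^-2) = 9.7 x 10^-5
Q > Ksp, so SrSO4 will precipitate.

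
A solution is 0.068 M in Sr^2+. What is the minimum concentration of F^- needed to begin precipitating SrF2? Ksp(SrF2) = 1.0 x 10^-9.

SrF2(s) ⇌ Sr^2+ + 2 F^-
Ksp = [Sr^2+][F^-]^2
Precipitation begins when Q = Ksp. With [Sr^2+] = 0.068 M:
1.0 x 10^-9 = (0.068) × [F^-]^2
[F^-] = (1.0 x 10^-9 / 6.8 x 10^-2)^(1/2) = 1.2 × 10^-4 M

1.2 × 10^-4 M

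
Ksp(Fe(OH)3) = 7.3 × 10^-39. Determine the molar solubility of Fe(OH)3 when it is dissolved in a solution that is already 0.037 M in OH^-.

Fe(OH)3(s) <=> Fe^3+(aq) + 3 OH^-(aq)
Ksp = [Fe^3+][OH^-]^3
Let s = moles of Fe(OH)3 that dissolve per litre. [Fe^3+] = s, [OH^-] = 0.037 + 3s ≈ 0.037 (common-ion effect: OH^- is already 0.037 M).
Ksp ≈ s × (0.037)^3
s = 1.4 x 10^-34 M
Check: 3s = 4.3 × 10^-34 ≪ 0.037, so the approximation is valid.

s ≈ 1.4 x 10^-34 M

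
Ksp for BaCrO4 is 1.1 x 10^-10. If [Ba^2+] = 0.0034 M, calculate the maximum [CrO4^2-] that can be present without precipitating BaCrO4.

BaCrO4(s) <=> Ba^2+ + CrO4^2-
Ksp = [Ba^2+][CrO4^2-]
Precipitation begins when Q = Ksp. With [Ba^2+] = 0.0034 M:
1.1 x 10^-10 = (0.0034) × [CrO4^2-]
[CrO4^2-] = (1.1 x 10^-10 / 3.4 x 10^-3) = 3.2 × 10^-8 M

3.2 × 10^-8 M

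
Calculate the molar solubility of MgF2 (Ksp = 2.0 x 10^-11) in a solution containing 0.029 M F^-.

2.4 × 10^-8 M

MgF2(s) <=> Mg^2+ + 2 F^-
Ksp = [Mg^2+][F^-]^2
Let s = moles of MgF2 that dissolve per litre. [Mg^2+] = s, [F^-] = 0.029 + 2s ≈ 0.029 (since the F^- already present dominates).
Ksp ≈ s × (0.029)^2
s = 2.4 × 10^-8 M
Check: 2s = 4.8 x 10^-8 ≪ 0.029, so the approximation is valid.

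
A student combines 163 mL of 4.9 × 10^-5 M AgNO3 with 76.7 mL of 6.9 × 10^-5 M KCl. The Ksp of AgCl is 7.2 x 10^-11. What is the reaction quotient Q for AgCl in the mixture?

Total volume = 163 + 76.7 = 239.7 mL.
[Ag^+] = 4.9 × 10^-5 × (163/239.7) = 3.33 × 10^-5 M
[Cl^-] = 6.9 × 10^-5 × (76.7/239.7) = 2.21 × 10^-5 M
AgCl(s) <=> Ag^+(aq) + Cl^-(aq), so Q = [Ag^+][Cl^-]
Q = (3.33 x 10^-5)(2.21 × 10^-5) = 7.4 × 10^-10
Q > Ksp, so AgCl will precipitate.

Q = 7.4e-10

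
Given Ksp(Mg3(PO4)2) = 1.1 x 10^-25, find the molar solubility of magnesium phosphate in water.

Mg3(PO4)2(s) <=> 3 Mg^2+(aq) + 2 PO4^3-(aq)
Ksp = [Mg^2+]^3[PO4^3-]^2
Let s = molar solubility. Then [Mg^2+] = 3s and [PO4^3-] = 2s.
Substituting: Ksp = (3s)^3(2s)^2 = 108s^5
s^5 = 1.1 x 10^-25 / 108, so s = 4.0 x 10^-6 M

s ≈ 4.0e-6 M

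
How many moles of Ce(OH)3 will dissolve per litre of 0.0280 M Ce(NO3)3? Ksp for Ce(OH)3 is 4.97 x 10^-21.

1.87 × 10^-7 M

Ce(OH)3(s) ⇌ Ce^3+ + 3 OH^-
Ksp = [Ce^3+][OH^-]^3
Let s be the molar solubility in this solution. [Ce^3+] = 0.0280 + s ≈ 0.0280, [OH^-] = 3s (since Ce^3+ from Ce(NO3)3 dominates).
Ksp ≈ 0.0280 × (3s)^3
s = 1.87 x 10^-7 M
Check: s = 1.9 × 10^-7 ≪ 0.0280, so the approximation is valid.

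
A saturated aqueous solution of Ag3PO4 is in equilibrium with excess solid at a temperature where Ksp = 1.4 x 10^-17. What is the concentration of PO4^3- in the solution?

2.7 × 10^-5 M

Ag3PO4(s) ⇌ 3 Ag^+(aq) + PO4^3-(aq)
Ksp = [Ag^+]^3[PO4^3-]
Let s = molar solubility. Then [Ag^+] = 3s and [PO4^3-] = s.
Ksp = (3s)^3s = 27s^4
Solving, s = (1.4 x 10^-17/27)^(1/4) = 2.68 × 10^-5 M
[PO4^3-] = s = 2.7 × 10^-5 M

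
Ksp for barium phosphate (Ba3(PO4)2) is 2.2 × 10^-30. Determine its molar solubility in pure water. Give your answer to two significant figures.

Ba3(PO4)2(s) ⇌ 3 Ba^2+ + 2 PO4^3-
Ksp = [Ba^2+]^3[PO4^3-]^2
Let s = molar solubility. Then [Ba^2+] = 3s and [PO4^3-] = 2s.
Substituting: Ksp = (3s)^3(2s)^2 = 108s^5
s^5 = 2.2 × 10^-30 / 108, so s = 4.6 × 10^-7 M

s = 4.6 × 10^-7 M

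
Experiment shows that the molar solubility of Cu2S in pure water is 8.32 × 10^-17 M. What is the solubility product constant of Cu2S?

Cu2S(s) <=> 2 Cu^+ + S^2-
Let s = molar solubility. Then [Cu^+] = 2s and [S^2-] = s.
Ksp = [Cu^+]^2[S^2-]
So Ksp = (2s)^2 × s = 4s^3
With s = 8.32 x 10^-17: Ksp = 2.30 × 10^-48

Ksp ≈ 2.30 x 10^-48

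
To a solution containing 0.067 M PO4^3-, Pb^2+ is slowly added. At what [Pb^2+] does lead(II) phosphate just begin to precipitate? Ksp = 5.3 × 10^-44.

Pb3(PO4)2(s) ⇌ 3 Pb^2+(aq) + 2 PO4^3-(aq)
Ksp = [Pb^2+]^3[PO4^3-]^2
Precipitation begins when Q = Ksp. With [PO4^3-] = 0.067 M:
5.3 × 10^-44 = (0.067)^2 × [Pb^2+]^3
[Pb^2+] = (5.3 × 10^-44 / 4.49 × 10^-3)^(1/3) = 2.3 × 10^-14 M

2.3e-14 M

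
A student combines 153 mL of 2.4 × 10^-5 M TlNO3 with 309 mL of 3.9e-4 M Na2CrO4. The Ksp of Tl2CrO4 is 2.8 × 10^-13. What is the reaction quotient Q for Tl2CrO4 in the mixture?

Q ≈ 1.6 × 10^-14

Total volume = 153 + 309 = 462 mL.
[Tl^+] = 2.4 × 10^-5 × (153/462) = 7.95 × 10^-6 M
[CrO4^2-] = 3.9 × 10^-4 × (309/462) = 2.61 x 10^-4 M
Tl2CrO4(s) <=> 2 Tl^+(aq) + CrO4^2-(aq), so Q = [Tl^+]^2[CrO4^2-]
Q = (7.95 × 10^-6)^2(2.61 × 10^-4) = 1.6 × 10^-14
Q < Ksp, so no precipitate of Tl2CrO4 forms.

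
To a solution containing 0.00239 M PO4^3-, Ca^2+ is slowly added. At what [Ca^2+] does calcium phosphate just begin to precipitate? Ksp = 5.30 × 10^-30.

Ca3(PO4)2(s) ⇌ 3 Ca^2+ + 2 PO4^3-
Ksp = [Ca^2+]^3[PO4^3-]^2
Precipitation begins when Q = Ksp. With [PO4^3-] = 0.00239 M:
5.30 × 10^-30 = (0.00239)^2 × [Ca^2+]^3
[Ca^2+] = (5.30 × 10^-30 / 5.712 × 10^-6)^(1/3) = 9.75 × 10^-9 M

[Ca^2+] = 9.75 × 10^-9 M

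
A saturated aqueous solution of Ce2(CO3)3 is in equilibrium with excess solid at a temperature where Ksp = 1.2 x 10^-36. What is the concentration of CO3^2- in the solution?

Ce2(CO3)3(s) ⇌ 2 Ce^3+(aq) + 3 CO3^2-(aq)
Ksp = [Ce^3+]^2[CO3^2-]^3
For each mole of Ce2(CO3)3 that dissolves: [Ce^3+] = 2s, [CO3^2-] = 3s.
Ksp = (2s)^2(3s)^3 = 108s^5
s^5 = 1.2 x 10^-36 / 108, so s = 2.57 × 10^-8 M
[CO3^2-] = 3s = 7.7 x 10^-8 M

7.7 × 10^-8 M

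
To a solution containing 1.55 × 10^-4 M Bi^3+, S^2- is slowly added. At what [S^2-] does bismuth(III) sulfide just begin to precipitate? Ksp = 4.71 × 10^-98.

Bi2S3(s) ⇌ 2 Bi^3+ + 3 S^2-
Ksp = [Bi^3+]^2[S^2-]^3
Precipitation begins when Q = Ksp. With [Bi^3+] = 1.55 × 10^-4 M:
4.71 × 10^-98 = (1.55 × 10^-4)^2 × [S^2-]^3
[S^2-] = (4.71 × 10^-98 / 2.403 × 10^-8)^(1/3) = 1.25 × 10^-30 M

[S^2-] = 1.25e-30 M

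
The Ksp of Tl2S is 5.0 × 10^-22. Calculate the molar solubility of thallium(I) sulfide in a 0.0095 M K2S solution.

s ≈ 1.1e-10 M

Tl2S(s) ⇌ 2 Tl^+ + S^2-
Ksp = [Tl^+]^2[S^2-]
Let s = moles of Tl2S that dissolve per litre. [Tl^+] = 2s, [S^2-] = 0.0095 + s ≈ 0.0095 (since S^2- from K2S dominates).
Ksp ≈ (2s)^2 × 0.0095
s = 1.1 x 10^-10 M
Check: s = 1.1 x 10^-10 ≪ 0.0095, so the approximation is valid.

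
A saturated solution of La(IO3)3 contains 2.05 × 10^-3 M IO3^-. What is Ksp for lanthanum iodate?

Ksp ≈ 5.89e-12

La(IO3)3(s) ⇌ La^3+ + 3 IO3^-
Stoichiometry gives [La^3+] = (1/3)[IO3^-] = 6.833 x 10^-4 M.
Ksp = [La^3+][IO3^-]^3
Ksp = 6.833 x 10^-4 × (2.05 × 10^-3)^3 = 5.89 × 10^-12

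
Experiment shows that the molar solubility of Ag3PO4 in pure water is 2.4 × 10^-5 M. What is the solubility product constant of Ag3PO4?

9.0 × 10^-18

Ag3PO4(s) <=> 3 Ag^+(aq) + PO4^3-(aq)
Let s = molar solubility. Then [Ag^+] = 3s and [PO4^3-] = s.
Ksp = [Ag^+]^3[PO4^3-]
Substituting: Ksp = (3s)^3s = 27s^4
Ksp = 27 × (2.4 x 10^-5)^4 = 9.0 x 10^-18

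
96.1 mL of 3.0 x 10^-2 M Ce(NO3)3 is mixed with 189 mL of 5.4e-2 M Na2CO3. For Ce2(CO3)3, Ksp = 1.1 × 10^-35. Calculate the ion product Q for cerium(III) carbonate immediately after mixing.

Q = 4.7e-9

Total volume = 96.1 + 189 = 285.1 mL.
[Ce^3+] = 3.0 × 10^-2 × (96.1/285.1) = 1.01 x 10^-2 M
[CO3^2-] = 5.4 × 10^-2 × (189/285.1) = 3.58 x 10^-2 M
Ce2(CO3)3(s) <=> 2 Ce^3+ + 3 CO3^2-, so Q = [Ce^3+]^2[CO3^2-]^3
Q = (1.01 x 10^-2)^2(3.58 x 10^-2)^3 = 4.7 × 10^-9
Q > Ksp, so Ce2(CO3)3 will precipitate.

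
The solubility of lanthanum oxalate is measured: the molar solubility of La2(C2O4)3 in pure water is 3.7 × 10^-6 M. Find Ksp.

La2(C2O4)3(s) <=> 2 La^3+ + 3 C2O4^2-
With molar solubility s: [La^3+] = 2s, [C2O4^2-] = 3s.
Ksp = [La^3+]^2[C2O4^2-]^3
Ksp = (2s)^2(3s)^3 = 108s^5
Ksp = 108 × (3.7 x 10^-6)^5 = 7.5 x 10^-26

Ksp = 7.5 x 10^-26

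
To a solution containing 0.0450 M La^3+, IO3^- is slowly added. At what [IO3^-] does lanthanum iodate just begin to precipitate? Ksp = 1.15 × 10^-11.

La(IO3)3(s) <=> La^3+ + 3 IO3^-
Ksp = [La^3+][IO3^-]^3
Precipitation begins when Q = Ksp. With [La^3+] = 0.0450 M:
1.15 × 10^-11 = (0.0450) × [IO3^-]^3
[IO3^-] = (1.15 × 10^-11 / 4.50 × 10^-2)^(1/3) = 6.35 × 10^-4 M

[IO3^-] ≈ 6.35 x 10^-4 M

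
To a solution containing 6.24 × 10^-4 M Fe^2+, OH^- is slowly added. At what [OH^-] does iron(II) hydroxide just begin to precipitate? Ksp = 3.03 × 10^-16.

Fe(OH)2(s) ⇌ Fe^2+(aq) + 2 OH^-(aq)
Ksp = [Fe^2+][OH^-]^2
Precipitation begins when Q = Ksp. With [Fe^2+] = 6.24 × 10^-4 M:
3.03 × 10^-16 = (6.24 × 10^-4) × [OH^-]^2
[OH^-] = (3.03 × 10^-16 / 6.24 x 10^-4)^(1/2) = 6.97 × 10^-7 M

6.97 × 10^-7 M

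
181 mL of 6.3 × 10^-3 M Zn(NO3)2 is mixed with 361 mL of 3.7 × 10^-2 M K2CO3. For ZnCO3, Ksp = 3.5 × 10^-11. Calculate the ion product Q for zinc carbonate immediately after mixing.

Q ≈ 5.2e-5

Total volume = 181 + 361 = 542 mL.
[Zn^2+] = 6.3 x 10^-3 × (181/542) = 2.10 × 10^-3 M
[CO3^2-] = 3.7 x 10^-2 × (361/542) = 2.46 x 10^-2 M
ZnCO3(s) ⇌ Zn^2+ + CO3^2-, so Q = [Zn^2+][CO3^2-]
Q = (2.10 × 10^-3)(2.46 x 10^-2) = 5.2 x 10^-5
Q > Ksp, so ZnCO3 will precipitate.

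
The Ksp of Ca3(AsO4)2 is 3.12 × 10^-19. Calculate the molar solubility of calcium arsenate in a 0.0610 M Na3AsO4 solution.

s = 1.46 x 10^-6 M

Ca3(AsO4)2(s) ⇌ 3 Ca^2+ + 2 AsO4^3-
Ksp = [Ca^2+]^3[AsO4^3-]^2
Let s = moles of Ca3(AsO4)2 that dissolve per litre. [Ca^2+] = 3s, [AsO4^3-] = 0.0610 + 2s ≈ 0.0610 (common-ion effect: AsO4^3- is already 0.0610 M).
Ksp ≈ (3s)^3 × (0.0610)^2
s = 1.46 × 10^-6 M
Check: 2s = 2.9 × 10^-6 ≪ 0.0610, so the approximation is valid.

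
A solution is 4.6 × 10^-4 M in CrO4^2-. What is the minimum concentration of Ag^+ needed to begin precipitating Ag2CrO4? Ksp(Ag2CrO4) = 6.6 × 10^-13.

Ag2CrO4(s) ⇌ 2 Ag^+(aq) + CrO4^2-(aq)
Ksp = [Ag^+]^2[CrO4^2-]
Precipitation begins when Q = Ksp. With [CrO4^2-] = 4.6 × 10^-4 M:
6.6 × 10^-13 = (4.6 × 10^-4) × [Ag^+]^2
[Ag^+] = (6.6 × 10^-13 / 4.6 x 10^-4)^(1/2) = 3.8 × 10^-5 M

[Ag^+] ≈ 3.8e-5 M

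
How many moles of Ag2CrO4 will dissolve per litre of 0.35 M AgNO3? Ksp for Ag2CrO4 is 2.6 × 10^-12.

Ag2CrO4(s) ⇌ 2 Ag^+ + CrO4^2-
Ksp = [Ag^+]^2[CrO4^2-]
Let s = moles of Ag2CrO4 that dissolve per litre. [Ag^+] = 0.35 + 2s ≈ 0.35, [CrO4^2-] = s (common-ion effect: Ag^+ is already 0.35 M).
Ksp ≈ (0.35)^2 × s
s = 2.1 × 10^-11 M
Check: 2s = 4.2 × 10^-11 ≪ 0.35, so the approximation is valid.

s ≈ 2.1e-11 M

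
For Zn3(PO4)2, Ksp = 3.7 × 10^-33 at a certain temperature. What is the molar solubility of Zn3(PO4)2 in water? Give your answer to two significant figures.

Zn3(PO4)2(s) <=> 3 Zn^2+(aq) + 2 PO4^3-(aq)
Ksp = [Zn^2+]^3[PO4^3-]^2
Let s = molar solubility. Then [Zn^2+] = 3s and [PO4^3-] = 2s.
So Ksp = (3s)^3 × (2s)^2 = 108s^5
Solving, s = (3.7 × 10^-33/108)^(1/5) = 1.3 × 10^-7 M

s = 1.3e-7 M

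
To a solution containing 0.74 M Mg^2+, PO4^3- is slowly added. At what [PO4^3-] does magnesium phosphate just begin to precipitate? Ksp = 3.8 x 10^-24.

3.1 × 10^-12 M

Mg3(PO4)2(s) ⇌ 3 Mg^2+ + 2 PO4^3-
Ksp = [Mg^2+]^3[PO4^3-]^2
Precipitation begins when Q = Ksp. With [Mg^2+] = 0.74 M:
3.8 x 10^-24 = (0.74)^3 × [PO4^3-]^2
[PO4^3-] = (3.8 x 10^-24 / 4.05 × 10^-1)^(1/2) = 3.1 × 10^-12 M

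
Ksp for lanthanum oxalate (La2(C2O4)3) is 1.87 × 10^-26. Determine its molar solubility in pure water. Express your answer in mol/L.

La2(C2O4)3(s) <=> 2 La^3+ + 3 C2O4^2-
Ksp = [La^3+]^2[C2O4^2-]^3
For each mole of La2(C2O4)3 that dissolves: [La^3+] = 2s, [C2O4^2-] = 3s.
So Ksp = (2s)^2 × (3s)^3 = 108s^5
s^5 = 1.87 × 10^-26 / 108, so s = 2.80 x 10^-6 M

s = 2.80 × 10^-6 M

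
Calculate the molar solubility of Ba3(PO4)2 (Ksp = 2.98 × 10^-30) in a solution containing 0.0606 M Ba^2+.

s = 5.79e-14 M

Ba3(PO4)2(s) ⇌ 3 Ba^2+ + 2 PO4^3-
Ksp = [Ba^2+]^3[PO4^3-]^2
Let s be the molar solubility in this solution. [Ba^2+] = 0.0606 + 3s ≈ 0.0606, [PO4^3-] = 2s (common-ion effect: Ba^2+ is already 0.0606 M).
Ksp ≈ (0.0606)^3 × (2s)^2
s = 5.79 x 10^-14 M
Check: 3s = 1.7 × 10^-13 ≪ 0.0606, so the approximation is valid.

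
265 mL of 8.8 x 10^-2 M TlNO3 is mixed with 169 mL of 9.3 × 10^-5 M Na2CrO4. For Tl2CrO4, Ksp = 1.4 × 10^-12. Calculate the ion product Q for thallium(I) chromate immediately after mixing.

Q = 1.0 × 10^-7

Total volume = 265 + 169 = 434 mL.
[Tl^+] = 8.8 × 10^-2 × (265/434) = 5.37 × 10^-2 M
[CrO4^2-] = 9.3 x 10^-5 × (169/434) = 3.62 × 10^-5 M
Tl2CrO4(s) <=> 2 Tl^+(aq) + CrO4^2-(aq), so Q = [Tl^+]^2[CrO4^2-]
Q = (5.37 × 10^-2)^2(3.62 × 10^-5) = 1.0 × 10^-7
Q > Ksp, so Tl2CrO4 will precipitate.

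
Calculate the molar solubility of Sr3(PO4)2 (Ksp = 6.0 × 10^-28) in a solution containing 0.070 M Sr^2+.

s ≈ 6.6 × 10^-13 M

Sr3(PO4)2(s) <=> 3 Sr^2+ + 2 PO4^3-
Ksp = [Sr^2+]^3[PO4^3-]^2
Let s = moles of Sr3(PO4)2 that dissolve per litre. [Sr^2+] = 0.070 + 3s ≈ 0.070, [PO4^3-] = 2s (common-ion effect: Sr^2+ is already 0.070 M).
Ksp ≈ (0.070)^3 × (2s)^2
s = 6.6 × 10^-13 M
Check: 3s = 2.0 × 10^-12 ≪ 0.070, so the approximation is valid.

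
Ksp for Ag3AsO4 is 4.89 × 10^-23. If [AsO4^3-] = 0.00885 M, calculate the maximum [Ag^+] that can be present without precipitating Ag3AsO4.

Ag3AsO4(s) ⇌ 3 Ag^+(aq) + AsO4^3-(aq)
Ksp = [Ag^+]^3[AsO4^3-]
Precipitation begins when Q = Ksp. With [AsO4^3-] = 0.00885 M:
4.89 × 10^-23 = (0.00885) × [Ag^+]^3
[Ag^+] = (4.89 × 10^-23 / 8.85 × 10^-3)^(1/3) = 1.77 × 10^-7 M

[Ag^+] = 1.77e-7 M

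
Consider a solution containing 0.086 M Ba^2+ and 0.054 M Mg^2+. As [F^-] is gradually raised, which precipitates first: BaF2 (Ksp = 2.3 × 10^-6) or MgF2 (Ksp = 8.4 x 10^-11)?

Each salt begins to precipitate when Q = Ksp, i.e. when [F^-] reaches its threshold.
For BaF2: 2.3 × 10^-6 = 0.086 × [F^-]^2  ⇒  [F^-] = 5.2 x 10^-3 M.
For MgF2: 8.4 x 10^-11 = 0.054 × [F^-]^2  ⇒  [F^-] = 3.9 × 10^-5 M.
The salt with the lower threshold [F^-] precipitates first: MgF2.

MgF2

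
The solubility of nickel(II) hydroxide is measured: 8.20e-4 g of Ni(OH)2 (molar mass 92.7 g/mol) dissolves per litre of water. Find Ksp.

Ksp = 2.77 × 10^-15

Molar solubility s = (8.20 × 10^-4 g/L) / (92.7 g/mol) = 8.846 × 10^-6 M.
Ni(OH)2(s) ⇌ Ni^2+ + 2 OH^-
For each mole of Ni(OH)2 that dissolves: [Ni^2+] = s, [OH^-] = 2s.
Ksp = [Ni^2+][OH^-]^2
So Ksp = s × (2s)^2 = 4s^3
With s = 8.846 × 10^-6: Ksp = 2.77 × 10^-15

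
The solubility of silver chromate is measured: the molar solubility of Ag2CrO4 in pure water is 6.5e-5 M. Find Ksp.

Ag2CrO4(s) <=> 2 Ag^+(aq) + CrO4^2-(aq)
Let s = molar solubility. Then [Ag^+] = 2s and [CrO4^2-] = s.
Ksp = [Ag^+]^2[CrO4^2-]
So Ksp = (2s)^2 × s = 4s^3
With s = 6.5 × 10^-5: Ksp = 1.1 × 10^-12

1.1e-12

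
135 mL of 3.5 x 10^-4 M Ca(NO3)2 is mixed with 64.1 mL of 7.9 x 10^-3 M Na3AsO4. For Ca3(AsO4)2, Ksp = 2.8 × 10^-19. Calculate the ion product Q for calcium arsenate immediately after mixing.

Q = 8.6 x 10^-17

Total volume = 135 + 64.1 = 199.1 mL.
[Ca^2+] = 3.5 x 10^-4 × (135/199.1) = 2.37 × 10^-4 M
[AsO4^3-] = 7.9 x 10^-3 × (64.1/199.1) = 2.54 x 10^-3 M
Ca3(AsO4)2(s) ⇌ 3 Ca^2+(aq) + 2 AsO4^3-(aq), so Q = [Ca^2+]^3[AsO4^3-]^2
Q = (2.37 × 10^-4)^3(2.54 x 10^-3)^2 = 8.6 x 10^-17
Q > Ksp, so Ca3(AsO4)2 will precipitate.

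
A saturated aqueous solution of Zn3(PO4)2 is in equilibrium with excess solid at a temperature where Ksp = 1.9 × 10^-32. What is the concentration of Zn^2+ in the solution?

Zn3(PO4)2(s) ⇌ 3 Zn^2+ + 2 PO4^3-
Ksp = [Zn^2+]^3[PO4^3-]^2
With molar solubility s: [Zn^2+] = 3s, [PO4^3-] = 2s.
Ksp = (3s)^3(2s)^2 = 108s^5
s = (1.9 × 10^-32 / 108)^(1/5) = 1.77 × 10^-7 M
[Zn^2+] = 3s = 5.3 x 10^-7 M

[Zn^2+] = 5.3 × 10^-7 M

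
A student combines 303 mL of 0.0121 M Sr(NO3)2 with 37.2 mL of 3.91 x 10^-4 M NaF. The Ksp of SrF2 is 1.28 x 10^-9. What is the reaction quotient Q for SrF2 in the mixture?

Q = 1.97e-11

Total volume = 303 + 37.2 = 340.2 mL.
[Sr^2+] = 1.21 x 10^-2 × (303/340.2) = 1.078 × 10^-2 M
[F^-] = 3.91 × 10^-4 × (37.2/340.2) = 4.275 × 10^-5 M
SrF2(s) <=> Sr^2+(aq) + 2 F^-(aq), so Q = [Sr^2+][F^-]^2
Q = (1.078 × 10^-2)(4.275 × 10^-5)^2 = 1.97 x 10^-11
Q < Ksp, so no precipitate of SrF2 forms.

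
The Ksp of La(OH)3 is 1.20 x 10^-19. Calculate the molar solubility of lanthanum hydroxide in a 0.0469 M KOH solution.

1.16 × 10^-15 M

La(OH)3(s) ⇌ La^3+(aq) + 3 OH^-(aq)
Ksp = [La^3+][OH^-]^3
If s mol/L dissolves here, [La^3+] = s, [OH^-] = 0.0469 + 3s ≈ 0.0469 (Ksp is small, so little additional dissolves).
Ksp ≈ s × (0.0469)^3
s = 1.16 x 10^-15 M
Check: 3s = 3.5 x 10^-15 ≪ 0.0469, so the approximation is valid.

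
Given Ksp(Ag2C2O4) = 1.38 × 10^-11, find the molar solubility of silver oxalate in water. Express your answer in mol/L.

1.51 × 10^-4 M

Ag2C2O4(s) <=> 2 Ag^+(aq) + C2O4^2-(aq)
Ksp = [Ag^+]^2[C2O4^2-]
For each mole of Ag2C2O4 that dissolves: [Ag^+] = 2s, [C2O4^2-] = s.
So Ksp = (2s)^2 × s = 4s^3
s = (1.38 × 10^-11 / 4)^(1/3) = 1.51 × 10^-4 M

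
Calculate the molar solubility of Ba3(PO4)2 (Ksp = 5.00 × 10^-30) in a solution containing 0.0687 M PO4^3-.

Ba3(PO4)2(s) ⇌ 3 Ba^2+ + 2 PO4^3-
Ksp = [Ba^2+]^3[PO4^3-]^2
Let s = moles of Ba3(PO4)2 that dissolve per litre. [Ba^2+] = 3s, [PO4^3-] = 0.0687 + 2s ≈ 0.0687 (Ksp is small, so little additional dissolves).
Ksp ≈ (3s)^3 × (0.0687)^2
s = 3.40 x 10^-10 M
Check: 2s = 6.8 × 10^-10 ≪ 0.0687, so the approximation is valid.

s ≈ 3.40 × 10^-10 M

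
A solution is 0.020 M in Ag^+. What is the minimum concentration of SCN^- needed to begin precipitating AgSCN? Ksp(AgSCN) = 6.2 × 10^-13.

AgSCN(s) ⇌ Ag^+ + SCN^-
Ksp = [Ag^+][SCN^-]
Precipitation begins when Q = Ksp. With [Ag^+] = 0.020 M:
6.2 × 10^-13 = (0.020) × [SCN^-]
[SCN^-] = (6.2 × 10^-13 / 2.0 × 10^-2) = 3.1 × 10^-11 M

[SCN^-] = 3.1e-11 M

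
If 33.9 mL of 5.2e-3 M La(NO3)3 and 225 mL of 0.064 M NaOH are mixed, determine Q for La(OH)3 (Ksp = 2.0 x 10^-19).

Total volume = 33.9 + 225 = 258.9 mL.
[La^3+] = 5.2 × 10^-3 × (33.9/258.9) = 6.81 x 10^-4 M
[OH^-] = 6.4 × 10^-2 × (225/258.9) = 5.56 × 10^-2 M
La(OH)3(s) ⇌ La^3+(aq) + 3 OH^-(aq), so Q = [La^3+][OH^-]^3
Q = (6.81 × 10^-4)(5.56 × 10^-2)^3 = 1.2 × 10^-7
Q > Ksp, so La(OH)3 will precipitate.

Q ≈ 1.2e-7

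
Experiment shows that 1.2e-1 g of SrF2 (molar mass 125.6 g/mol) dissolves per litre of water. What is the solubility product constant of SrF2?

Ksp = 3.5e-9

Molar solubility s = (1.2 × 10^-1 g/L) / (125.6 g/mol) = 9.55 x 10^-4 M.
SrF2(s) ⇌ Sr^2+ + 2 F^-
With molar solubility s: [Sr^2+] = s, [F^-] = 2s.
Ksp = [Sr^2+][F^-]^2
Ksp = s(2s)^2 = 4s^3
With s = 9.55 × 10^-4: Ksp = 3.5 × 10^-9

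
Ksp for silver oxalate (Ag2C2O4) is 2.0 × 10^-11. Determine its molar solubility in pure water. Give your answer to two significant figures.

s ≈ 1.7e-4 M

Ag2C2O4(s) <=> 2 Ag^+(aq) + C2O4^2-(aq)
Ksp = [Ag^+]^2[C2O4^2-]
If s mol/L of Ag2C2O4 dissolves, [Ag^+] = 2s and [C2O4^2-] = s.
So Ksp = (2s)^2 × s = 4s^3
Solving, s = (2.0 × 10^-11/4)^(1/3) = 1.7 x 10^-4 M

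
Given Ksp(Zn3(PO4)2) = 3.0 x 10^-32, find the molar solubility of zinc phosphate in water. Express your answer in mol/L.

Zn3(PO4)2(s) <=> 3 Zn^2+ + 2 PO4^3-
Ksp = [Zn^2+]^3[PO4^3-]^2
With molar solubility s: [Zn^2+] = 3s, [PO4^3-] = 2s.
Ksp = (3s)^3(2s)^2 = 108s^5
s^5 = 3.0 x 10^-32 / 108, so s = 1.9 × 10^-7 M

s ≈ 1.9e-7 M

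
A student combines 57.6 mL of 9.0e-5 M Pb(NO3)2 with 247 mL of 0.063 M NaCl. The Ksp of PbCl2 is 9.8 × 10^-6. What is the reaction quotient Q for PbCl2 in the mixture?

Total volume = 57.6 + 247 = 304.6 mL.
[Pb^2+] = 9.0 × 10^-5 × (57.6/304.6) = 1.70 × 10^-5 M
[Cl^-] = 6.3 x 10^-2 × (247/304.6) = 5.11 × 10^-2 M
PbCl2(s) <=> Pb^2+ + 2 Cl^-, so Q = [Pb^2+][Cl^-]^2
Q = (1.70 × 10^-5)(5.11 × 10^-2)^2 = 4.4 × 10^-8
Q < Ksp, so no precipitate of PbCl2 forms.

Q = 4.4 × 10^-8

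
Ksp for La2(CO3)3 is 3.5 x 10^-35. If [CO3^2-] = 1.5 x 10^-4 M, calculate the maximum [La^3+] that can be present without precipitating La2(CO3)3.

[La^3+] = 3.2 x 10^-12 M

La2(CO3)3(s) ⇌ 2 La^3+ + 3 CO3^2-
Ksp = [La^3+]^2[CO3^2-]^3
Precipitation begins when Q = Ksp. With [CO3^2-] = 1.5 x 10^-4 M:
3.5 x 10^-35 = (1.5 x 10^-4)^3 × [La^3+]^2
[La^3+] = (3.5 x 10^-35 / 3.38 x 10^-12)^(1/2) = 3.2 x 10^-12 M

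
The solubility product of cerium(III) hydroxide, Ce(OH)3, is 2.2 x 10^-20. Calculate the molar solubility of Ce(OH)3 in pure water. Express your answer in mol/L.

5.3 × 10^-6 M

Ce(OH)3(s) ⇌ Ce^3+ + 3 OH^-
Ksp = [Ce^3+][OH^-]^3
For each mole of Ce(OH)3 that dissolves: [Ce^3+] = s, [OH^-] = 3s.
So Ksp = s × (3s)^3 = 27s^4
s^4 = 2.2 x 10^-20 / 27, so s = 5.3 × 10^-6 M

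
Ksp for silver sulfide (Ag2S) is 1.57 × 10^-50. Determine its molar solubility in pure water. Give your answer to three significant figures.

Ag2S(s) ⇌ 2 Ag^+ + S^2-
Ksp = [Ag^+]^2[S^2-]
Let s = molar solubility. Then [Ag^+] = 2s and [S^2-] = s.
So Ksp = (2s)^2 × s = 4s^3
s^3 = 1.57 × 10^-50 / 4, so s = 1.58 × 10^-17 M

1.58e-17 M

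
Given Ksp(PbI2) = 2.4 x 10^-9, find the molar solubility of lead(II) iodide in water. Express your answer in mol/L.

PbI2(s) ⇌ Pb^2+ + 2 I^-
Ksp = [Pb^2+][I^-]^2
If s mol/L of PbI2 dissolves, [Pb^2+] = s and [I^-] = 2s.
Substituting: Ksp = s(2s)^2 = 4s^3
Solving, s = (2.4 x 10^-9/4)^(1/3) = 8.4 × 10^-4 M

s = 8.4e-4 M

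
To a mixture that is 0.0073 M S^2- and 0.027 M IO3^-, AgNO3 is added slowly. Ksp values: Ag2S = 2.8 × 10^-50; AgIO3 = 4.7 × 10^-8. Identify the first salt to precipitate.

Each salt begins to precipitate when Q = Ksp, i.e. when [Ag^+] reaches its threshold.
For Ag2S: 2.8 × 10^-50 = 0.0073 × [Ag^+]^2  ⇒  [Ag^+] = 2.0 x 10^-24 M.
For AgIO3: 4.7 × 10^-8 = 0.027 × [Ag^+]  ⇒  [Ag^+] = 1.7 x 10^-6 M.
The salt with the lower threshold [Ag^+] precipitates first: Ag2S.

Ag2S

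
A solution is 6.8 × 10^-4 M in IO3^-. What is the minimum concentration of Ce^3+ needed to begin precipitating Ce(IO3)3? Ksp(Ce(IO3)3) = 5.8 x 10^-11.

Ce(IO3)3(s) ⇌ Ce^3+(aq) + 3 IO3^-(aq)
Ksp = [Ce^3+][IO3^-]^3
Precipitation begins when Q = Ksp. With [IO3^-] = 6.8 × 10^-4 M:
5.8 x 10^-11 = (6.8 × 10^-4)^3 × [Ce^3+]
[Ce^3+] = (5.8 x 10^-11 / 3.14 × 10^-10) = 1.8 × 10^-1 M

[Ce^3+] ≈ 0.18 M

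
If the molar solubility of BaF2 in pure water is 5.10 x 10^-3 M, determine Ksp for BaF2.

Ksp = 5.31e-7

BaF2(s) <=> Ba^2+(aq) + 2 F^-(aq)
With molar solubility s: [Ba^2+] = s, [F^-] = 2s.
Ksp = [Ba^2+][F^-]^2
Substituting: Ksp = s(2s)^2 = 4s^3
Ksp = 4 × (5.10 × 10^-3)^3 = 5.31 × 10^-7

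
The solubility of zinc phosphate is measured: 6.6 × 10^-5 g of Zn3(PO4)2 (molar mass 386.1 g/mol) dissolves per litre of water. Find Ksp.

1.6 x 10^-32

Molar solubility s = (6.6 × 10^-5 g/L) / (386.1 g/mol) = 1.71 × 10^-7 M.
Zn3(PO4)2(s) ⇌ 3 Zn^2+(aq) + 2 PO4^3-(aq)
For each mole of Zn3(PO4)2 that dissolves: [Zn^2+] = 3s, [PO4^3-] = 2s.
Ksp = [Zn^2+]^3[PO4^3-]^2
So Ksp = (3s)^3 × (2s)^2 = 108s^5
With s = 1.71 x 10^-7: Ksp = 1.6 × 10^-32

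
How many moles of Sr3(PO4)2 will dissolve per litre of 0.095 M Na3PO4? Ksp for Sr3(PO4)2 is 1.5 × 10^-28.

8.5e-10 M

Sr3(PO4)2(s) ⇌ 3 Sr^2+(aq) + 2 PO4^3-(aq)
Ksp = [Sr^2+]^3[PO4^3-]^2
Let s = moles of Sr3(PO4)2 that dissolve per litre. [Sr^2+] = 3s, [PO4^3-] = 0.095 + 2s ≈ 0.095 (Ksp is small, so little additional dissolves).
Ksp ≈ (3s)^3 × (0.095)^2
s = 8.5 × 10^-10 M
Check: 2s = 1.7 × 10^-9 ≪ 0.095, so the approximation is valid.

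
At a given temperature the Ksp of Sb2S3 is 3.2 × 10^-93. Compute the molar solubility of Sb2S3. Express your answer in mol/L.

Sb2S3(s) <=> 2 Sb^3+(aq) + 3 S^2-(aq)
Ksp = [Sb^3+]^2[S^2-]^3
Let s = molar solubility. Then [Sb^3+] = 2s and [S^2-] = 3s.
Ksp = (2s)^2(3s)^3 = 108s^5
s^5 = 3.2 × 10^-93 / 108, so s = 1.2 x 10^-19 M

s = 1.2e-19 M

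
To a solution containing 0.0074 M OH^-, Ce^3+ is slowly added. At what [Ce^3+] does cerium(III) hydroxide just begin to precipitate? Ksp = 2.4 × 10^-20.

5.9 x 10^-14 M

Ce(OH)3(s) ⇌ Ce^3+ + 3 OH^-
Ksp = [Ce^3+][OH^-]^3
Precipitation begins when Q = Ksp. With [OH^-] = 0.0074 M:
2.4 × 10^-20 = (0.0074)^3 × [Ce^3+]
[Ce^3+] = (2.4 × 10^-20 / 4.05 × 10^-7) = 5.9 × 10^-14 M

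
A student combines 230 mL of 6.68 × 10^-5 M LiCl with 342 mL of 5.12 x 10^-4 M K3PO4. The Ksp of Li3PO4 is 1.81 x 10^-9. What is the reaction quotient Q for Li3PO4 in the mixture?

Q = 5.93 x 10^-18

Total volume = 230 + 342 = 572 mL.
[Li^+] = 6.68 × 10^-5 × (230/572) = 2.686 × 10^-5 M
[PO4^3-] = 5.12 x 10^-4 × (342/572) = 3.061 x 10^-4 M
Li3PO4(s) ⇌ 3 Li^+ + PO4^3-, so Q = [Li^+]^3[PO4^3-]
Q = (2.686 × 10^-5)^3(3.061 × 10^-4) = 5.93 x 10^-18
Q < Ksp, so no precipitate of Li3PO4 forms.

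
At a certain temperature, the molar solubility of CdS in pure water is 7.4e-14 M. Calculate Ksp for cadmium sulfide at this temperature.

5.5 × 10^-27

CdS(s) ⇌ Cd^2+ + S^2-
If s mol/L of CdS dissolves, [Cd^2+] = s and [S^2-] = s.
Ksp = [Cd^2+][S^2-]
Ksp = (s)(s) = s^2
Ksp = (7.4 × 10^-14)^2 = 5.5 × 10^-27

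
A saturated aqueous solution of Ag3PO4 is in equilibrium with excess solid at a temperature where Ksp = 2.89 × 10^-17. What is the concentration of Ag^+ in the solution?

9.65 × 10^-5 M

Ag3PO4(s) <=> 3 Ag^+(aq) + PO4^3-(aq)
Ksp = [Ag^+]^3[PO4^3-]
For each mole of Ag3PO4 that dissolves: [Ag^+] = 3s, [PO4^3-] = s.
Substituting: Ksp = (3s)^3s = 27s^4
Solving, s = (2.89 × 10^-17/27)^(1/4) = 3.216 × 10^-5 M
[Ag^+] = 3s = 9.65 × 10^-5 M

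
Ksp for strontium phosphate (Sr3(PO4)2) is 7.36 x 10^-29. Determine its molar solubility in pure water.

Sr3(PO4)2(s) <=> 3 Sr^2+ + 2 PO4^3-
Ksp = [Sr^2+]^3[PO4^3-]^2
If s mol/L of Sr3(PO4)2 dissolves, [Sr^2+] = 3s and [PO4^3-] = 2s.
Ksp = (3s)^3(2s)^2 = 108s^5
s^5 = 7.36 x 10^-29 / 108, so s = 9.26 × 10^-7 M

s = 9.26 × 10^-7 M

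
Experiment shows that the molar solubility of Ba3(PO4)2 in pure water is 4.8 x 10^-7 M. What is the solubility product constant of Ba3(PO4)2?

Ba3(PO4)2(s) ⇌ 3 Ba^2+ + 2 PO4^3-
With molar solubility s: [Ba^2+] = 3s, [PO4^3-] = 2s.
Ksp = [Ba^2+]^3[PO4^3-]^2
Ksp = (3s)^3(2s)^2 = 108s^5
With s = 4.8 x 10^-7: Ksp = 2.8 × 10^-30

Ksp ≈ 2.8e-30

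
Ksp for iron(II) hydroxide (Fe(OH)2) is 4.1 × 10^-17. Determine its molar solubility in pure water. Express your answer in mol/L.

2.2 × 10^-6 M

Fe(OH)2(s) <=> Fe^2+(aq) + 2 OH^-(aq)
Ksp = [Fe^2+][OH^-]^2
With molar solubility s: [Fe^2+] = s, [OH^-] = 2s.
So Ksp = s × (2s)^2 = 4s^3
s = (4.1 × 10^-17 / 4)^(1/3) = 2.2 × 10^-6 M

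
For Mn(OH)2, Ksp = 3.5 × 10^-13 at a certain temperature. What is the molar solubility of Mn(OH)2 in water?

4.4e-5 M

Mn(OH)2(s) ⇌ Mn^2+ + 2 OH^-
Ksp = [Mn^2+][OH^-]^2
Let s = molar solubility. Then [Mn^2+] = s and [OH^-] = 2s.
Ksp = s(2s)^2 = 4s^3
s^3 = 3.5 × 10^-13 / 4, so s = 4.4 × 10^-5 M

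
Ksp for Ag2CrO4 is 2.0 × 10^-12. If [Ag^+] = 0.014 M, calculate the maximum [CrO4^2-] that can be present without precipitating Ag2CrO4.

Ag2CrO4(s) <=> 2 Ag^+ + CrO4^2-
Ksp = [Ag^+]^2[CrO4^2-]
Precipitation begins when Q = Ksp. With [Ag^+] = 0.014 M:
2.0 × 10^-12 = (0.014)^2 × [CrO4^2-]
[CrO4^2-] = (2.0 × 10^-12 / 1.96 × 10^-4) = 1.0 x 10^-8 M

[CrO4^2-] = 1.0 x 10^-8 M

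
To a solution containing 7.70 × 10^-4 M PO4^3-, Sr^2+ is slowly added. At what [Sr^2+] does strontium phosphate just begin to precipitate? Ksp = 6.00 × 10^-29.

Sr3(PO4)2(s) ⇌ 3 Sr^2+ + 2 PO4^3-
Ksp = [Sr^2+]^3[PO4^3-]^2
Precipitation begins when Q = Ksp. With [PO4^3-] = 7.70 × 10^-4 M:
6.00 × 10^-29 = (7.70 × 10^-4)^2 × [Sr^2+]^3
[Sr^2+] = (6.00 × 10^-29 / 5.929 × 10^-7)^(1/3) = 4.66 x 10^-8 M

[Sr^2+] = 4.66 × 10^-8 M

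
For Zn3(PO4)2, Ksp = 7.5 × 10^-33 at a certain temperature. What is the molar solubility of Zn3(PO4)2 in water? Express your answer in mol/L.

Zn3(PO4)2(s) ⇌ 3 Zn^2+ + 2 PO4^3-
Ksp = [Zn^2+]^3[PO4^3-]^2
If s mol/L of Zn3(PO4)2 dissolves, [Zn^2+] = 3s and [PO4^3-] = 2s.
Ksp = (3s)^3(2s)^2 = 108s^5
Solving, s = (7.5 × 10^-33/108)^(1/5) = 1.5 × 10^-7 M

s ≈ 1.5 × 10^-7 M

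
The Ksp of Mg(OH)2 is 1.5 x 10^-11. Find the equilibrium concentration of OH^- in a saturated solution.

3.1e-4 M

Mg(OH)2(s) ⇌ Mg^2+(aq) + 2 OH^-(aq)
Ksp = [Mg^2+][OH^-]^2
Let s = molar solubility. Then [Mg^2+] = s and [OH^-] = 2s.
Substituting: Ksp = s(2s)^2 = 4s^3
Solving, s = (1.5 x 10^-11/4)^(1/3) = 1.55 × 10^-4 M
[OH^-] = 2s = 3.1 × 10^-4 M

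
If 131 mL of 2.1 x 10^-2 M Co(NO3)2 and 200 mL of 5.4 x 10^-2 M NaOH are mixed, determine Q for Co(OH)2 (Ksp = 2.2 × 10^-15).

Q ≈ 8.8 × 10^-6

Total volume = 131 + 200 = 331 mL.
[Co^2+] = 2.1 × 10^-2 × (131/331) = 8.31 × 10^-3 M
[OH^-] = 5.4 × 10^-2 × (200/331) = 3.26 × 10^-2 M
Co(OH)2(s) ⇌ Co^2+ + 2 OH^-, so Q = [Co^2+][OH^-]^2
Q = (8.31 × 10^-3)(3.26 × 10^-2)^2 = 8.8 × 10^-6
Q > Ksp, so Co(OH)2 will precipitate.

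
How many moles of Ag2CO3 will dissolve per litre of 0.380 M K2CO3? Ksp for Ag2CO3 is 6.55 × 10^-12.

Ag2CO3(s) ⇌ 2 Ag^+(aq) + CO3^2-(aq)
Ksp = [Ag^+]^2[CO3^2-]
Let s be the molar solubility in this solution. [Ag^+] = 2s, [CO3^2-] = 0.380 + s ≈ 0.380 (Ksp is small, so little additional dissolves).
Ksp ≈ (2s)^2 × 0.380
s = 2.08 × 10^-6 M
Check: s = 2.1 × 10^-6 ≪ 0.380, so the approximation is valid.

s = 2.08 x 10^-6 M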